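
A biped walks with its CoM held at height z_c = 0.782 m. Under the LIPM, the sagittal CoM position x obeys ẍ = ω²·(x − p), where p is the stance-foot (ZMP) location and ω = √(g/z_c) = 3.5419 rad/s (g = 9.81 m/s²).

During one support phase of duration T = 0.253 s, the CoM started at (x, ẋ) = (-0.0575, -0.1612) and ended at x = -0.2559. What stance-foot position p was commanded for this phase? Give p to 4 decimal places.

ωT = 3.5419·0.253 = 0.896101; cosh(ωT) = 1.429095, sinh(ωT) = 1.020936
x(T) = p + (x₀−p)·cosh(ωT) + (ẋ₀/ω)·sinh(ωT) ⇒ p·(1 − cosh) = x(T) − x₀·cosh − (ẋ₀/ω)·sinh
numerator   = -0.2559 − (-0.0575)·1.429095 − (-0.1612/3.5419)·1.020936 = -0.127262
denominator = 1 − 1.429095 = -0.429095
p = -0.127262 / -0.429095 = 0.2966

p = 0.2966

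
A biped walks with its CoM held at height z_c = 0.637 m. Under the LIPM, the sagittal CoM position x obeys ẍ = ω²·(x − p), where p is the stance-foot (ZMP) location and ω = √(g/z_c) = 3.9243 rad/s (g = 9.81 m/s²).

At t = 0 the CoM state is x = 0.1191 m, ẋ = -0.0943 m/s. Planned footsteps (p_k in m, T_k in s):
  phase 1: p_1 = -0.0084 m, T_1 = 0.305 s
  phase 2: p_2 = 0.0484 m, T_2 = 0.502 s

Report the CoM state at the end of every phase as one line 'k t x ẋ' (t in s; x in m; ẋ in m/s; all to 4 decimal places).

1 0.3050 0.1857 0.5822
2 0.8070 1.0719 4.0224

phase 1: p=-0.0084, T=0.305, ωT=1.196911, cosh=1.806002, sinh=1.503876; start (x,ẋ)=(0.119100, -0.094300) → end (x,ẋ)=(0.185727, 0.582156)
phase 2: p=0.0484, T=0.502, ωT=1.969999, cosh=3.655062, sinh=3.515605; start (x,ẋ)=(0.185727, 0.582156) → end (x,ẋ)=(1.071868, 4.022425)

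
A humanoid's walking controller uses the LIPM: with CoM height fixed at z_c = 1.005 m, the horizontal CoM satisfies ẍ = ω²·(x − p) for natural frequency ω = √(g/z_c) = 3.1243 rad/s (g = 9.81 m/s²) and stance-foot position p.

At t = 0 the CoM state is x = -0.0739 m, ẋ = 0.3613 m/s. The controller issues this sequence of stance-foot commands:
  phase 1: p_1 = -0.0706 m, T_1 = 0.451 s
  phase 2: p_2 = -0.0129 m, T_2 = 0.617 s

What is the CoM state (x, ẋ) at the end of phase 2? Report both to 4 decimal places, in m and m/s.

x = 1.3624, ẋ = 4.3364

phase 1: p=-0.0706, T=0.451, ωT=1.409059, cosh=2.168239, sinh=1.923866; start (x,ẋ)=(-0.073900, 0.361300) → end (x,ẋ)=(0.144724, 0.763549)
phase 2: p=-0.0129, T=0.617, ωT=1.927693, cosh=3.509559, sinh=3.364076; start (x,ẋ)=(0.144724, 0.763549) → end (x,ẋ)=(1.362440, 4.336413)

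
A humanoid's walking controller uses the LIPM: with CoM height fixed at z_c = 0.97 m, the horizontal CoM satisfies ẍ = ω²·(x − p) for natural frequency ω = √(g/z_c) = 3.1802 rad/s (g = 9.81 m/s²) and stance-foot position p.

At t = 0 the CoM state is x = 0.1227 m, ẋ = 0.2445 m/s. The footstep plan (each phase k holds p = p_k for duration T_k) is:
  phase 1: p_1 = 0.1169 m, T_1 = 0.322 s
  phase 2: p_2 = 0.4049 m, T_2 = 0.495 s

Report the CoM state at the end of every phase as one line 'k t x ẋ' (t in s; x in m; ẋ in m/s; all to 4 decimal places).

1 0.3220 0.2192 0.4067
2 0.8170 0.2330 -0.3402

phase 1: p=0.1169, T=0.322, ωT=1.024024, cosh=1.571762, sinh=1.212616; start (x,ẋ)=(0.122700, 0.244500) → end (x,ẋ)=(0.219244, 0.406663)
phase 2: p=0.4049, T=0.495, ωT=1.574199, cosh=2.517024, sinh=2.309850; start (x,ẋ)=(0.219244, 0.406663) → end (x,ẋ)=(0.232969, -0.340206)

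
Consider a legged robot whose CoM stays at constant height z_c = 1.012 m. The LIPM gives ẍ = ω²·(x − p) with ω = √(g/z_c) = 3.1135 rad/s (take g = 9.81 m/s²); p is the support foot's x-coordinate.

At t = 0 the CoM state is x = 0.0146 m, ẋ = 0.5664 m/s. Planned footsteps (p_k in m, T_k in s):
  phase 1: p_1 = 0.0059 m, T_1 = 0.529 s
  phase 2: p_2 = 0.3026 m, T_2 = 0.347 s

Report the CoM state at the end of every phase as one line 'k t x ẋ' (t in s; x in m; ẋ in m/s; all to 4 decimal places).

phase 1: p=0.0059, T=0.529, ωT=1.647042, cosh=2.692108, sinh=2.499489; start (x,ẋ)=(0.014600, 0.566400) → end (x,ẋ)=(0.484022, 1.592515)
phase 2: p=0.3026, T=0.347, ωT=1.080385, cosh=1.642638, sinh=1.303174; start (x,ẋ)=(0.484022, 1.592515) → end (x,ẋ)=(1.267167, 3.352034)

1 0.5290 0.4840 1.5925
2 0.8760 1.2672 3.3520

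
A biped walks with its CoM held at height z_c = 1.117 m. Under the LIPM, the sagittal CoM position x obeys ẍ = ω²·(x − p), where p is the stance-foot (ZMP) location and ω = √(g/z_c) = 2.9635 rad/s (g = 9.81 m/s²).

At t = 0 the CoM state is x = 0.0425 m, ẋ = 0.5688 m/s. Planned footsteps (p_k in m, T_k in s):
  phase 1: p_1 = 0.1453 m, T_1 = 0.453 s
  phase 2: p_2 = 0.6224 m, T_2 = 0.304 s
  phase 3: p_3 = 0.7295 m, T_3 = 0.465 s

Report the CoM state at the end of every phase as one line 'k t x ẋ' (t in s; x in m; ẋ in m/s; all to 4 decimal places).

phase 1: p=0.1453, T=0.453, ωT=1.342465, cosh=2.044836, sinh=1.783635; start (x,ẋ)=(0.042500, 0.568800) → end (x,ẋ)=(0.277433, 0.619722)
phase 2: p=0.6224, T=0.304, ωT=0.900904, cosh=1.434015, sinh=1.027813; start (x,ẋ)=(0.277433, 0.619722) → end (x,ẋ)=(0.342647, -0.162051)
phase 3: p=0.7295, T=0.465, ωT=1.378027, cosh=2.109572, sinh=1.857497; start (x,ẋ)=(0.342647, -0.162051) → end (x,ẋ)=(-0.188167, -2.471365)

1 0.4530 0.2774 0.6197
2 0.7570 0.3426 -0.1621
3 1.2220 -0.1882 -2.4714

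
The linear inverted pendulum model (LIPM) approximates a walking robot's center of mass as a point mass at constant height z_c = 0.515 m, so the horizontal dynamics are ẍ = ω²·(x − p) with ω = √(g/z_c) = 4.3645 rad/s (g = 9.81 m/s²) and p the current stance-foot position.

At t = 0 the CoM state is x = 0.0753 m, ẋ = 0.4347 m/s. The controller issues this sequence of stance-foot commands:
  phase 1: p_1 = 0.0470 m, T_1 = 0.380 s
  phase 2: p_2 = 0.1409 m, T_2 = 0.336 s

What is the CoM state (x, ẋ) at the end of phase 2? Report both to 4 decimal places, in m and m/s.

phase 1: p=0.0470, T=0.380, ωT=1.658510, cosh=2.720951, sinh=2.530529; start (x,ẋ)=(0.075300, 0.434700) → end (x,ẋ)=(0.376041, 1.495357)
phase 2: p=0.1409, T=0.336, ωT=1.466472, cosh=2.282328, sinh=2.051590; start (x,ẋ)=(0.376041, 1.495357) → end (x,ẋ)=(1.380481, 5.518387)

x = 1.3805, ẋ = 5.5184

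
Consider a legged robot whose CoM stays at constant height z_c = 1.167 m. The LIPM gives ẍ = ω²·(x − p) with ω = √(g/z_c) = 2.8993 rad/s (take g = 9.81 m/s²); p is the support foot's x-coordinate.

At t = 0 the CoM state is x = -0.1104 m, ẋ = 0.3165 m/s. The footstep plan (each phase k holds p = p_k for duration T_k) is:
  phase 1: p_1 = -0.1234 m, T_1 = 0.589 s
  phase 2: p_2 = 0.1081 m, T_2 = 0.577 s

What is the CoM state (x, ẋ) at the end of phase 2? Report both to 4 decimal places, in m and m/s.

x = 1.2631, ẋ = 3.4843

phase 1: p=-0.1234, T=0.589, ωT=1.707688, cosh=2.848738, sinh=2.667454; start (x,ẋ)=(-0.110400, 0.316500) → end (x,ẋ)=(0.204824, 1.002164)
phase 2: p=0.1081, T=0.577, ωT=1.672896, cosh=2.757639, sinh=2.569936; start (x,ẋ)=(0.204824, 1.002164) → end (x,ẋ)=(1.263148, 3.484301)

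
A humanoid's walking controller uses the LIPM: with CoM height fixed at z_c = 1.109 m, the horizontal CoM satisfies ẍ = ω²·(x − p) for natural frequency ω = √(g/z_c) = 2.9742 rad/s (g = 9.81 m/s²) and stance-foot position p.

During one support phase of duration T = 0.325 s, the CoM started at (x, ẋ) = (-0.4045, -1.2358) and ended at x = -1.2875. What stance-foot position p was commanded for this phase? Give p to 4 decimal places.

p = 0.4194

ωT = 2.9742·0.325 = 0.966615; cosh(ωT) = 1.504699, sinh(ωT) = 1.124331
x(T) = p + (x₀−p)·cosh(ωT) + (ẋ₀/ω)·sinh(ωT) ⇒ p·(1 − cosh) = x(T) − x₀·cosh − (ẋ₀/ω)·sinh
numerator   = -1.2875 − (-0.4045)·1.504699 − (-1.2358/2.9742)·1.124331 = -0.211682
denominator = 1 − 1.504699 = -0.504699
p = -0.211682 / -0.504699 = 0.4194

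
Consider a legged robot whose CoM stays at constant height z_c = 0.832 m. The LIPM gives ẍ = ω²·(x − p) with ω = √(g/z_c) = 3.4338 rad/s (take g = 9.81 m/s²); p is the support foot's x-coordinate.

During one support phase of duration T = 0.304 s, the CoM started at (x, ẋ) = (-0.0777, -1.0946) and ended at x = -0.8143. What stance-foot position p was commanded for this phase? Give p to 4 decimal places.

p = 0.4927

ωT = 3.4338·0.304 = 1.043875; cosh(ωT) = 1.596145, sinh(ωT) = 1.244057
x(T) = p + (x₀−p)·cosh(ωT) + (ẋ₀/ω)·sinh(ωT) ⇒ p·(1 − cosh) = x(T) − x₀·cosh − (ẋ₀/ω)·sinh
numerator   = -0.8143 − (-0.0777)·1.596145 − (-1.0946/3.4338)·1.244057 = -0.293709
denominator = 1 − 1.596145 = -0.596145
p = -0.293709 / -0.596145 = 0.4927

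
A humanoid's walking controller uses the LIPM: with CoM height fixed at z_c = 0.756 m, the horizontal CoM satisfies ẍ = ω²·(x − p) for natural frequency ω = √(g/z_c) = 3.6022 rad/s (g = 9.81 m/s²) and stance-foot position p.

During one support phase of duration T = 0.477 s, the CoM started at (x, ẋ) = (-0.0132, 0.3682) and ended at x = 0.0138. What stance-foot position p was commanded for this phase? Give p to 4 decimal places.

ωT = 3.6022·0.477 = 1.718249; cosh(ωT) = 2.877070, sinh(ωT) = 2.697690
x(T) = p + (x₀−p)·cosh(ωT) + (ẋ₀/ω)·sinh(ωT) ⇒ p·(1 − cosh) = x(T) − x₀·cosh − (ẋ₀/ω)·sinh
numerator   = 0.0138 − (-0.0132)·2.877070 − (0.3682/3.6022)·2.697690 = -0.223968
denominator = 1 − 2.877070 = -1.877070
p = -0.223968 / -1.877070 = 0.1193

p = 0.1193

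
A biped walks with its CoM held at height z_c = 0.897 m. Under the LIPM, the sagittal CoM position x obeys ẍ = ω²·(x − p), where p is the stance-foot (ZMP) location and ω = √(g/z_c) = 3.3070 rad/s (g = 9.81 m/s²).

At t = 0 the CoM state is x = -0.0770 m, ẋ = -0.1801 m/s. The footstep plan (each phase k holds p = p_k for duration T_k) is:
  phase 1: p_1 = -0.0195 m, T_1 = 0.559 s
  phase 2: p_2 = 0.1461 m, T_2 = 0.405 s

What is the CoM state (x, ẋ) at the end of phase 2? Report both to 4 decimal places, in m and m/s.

phase 1: p=-0.0195, T=0.559, ωT=1.848613, cosh=3.254230, sinh=3.096775; start (x,ẋ)=(-0.077000, -0.180100) → end (x,ẋ)=(-0.375269, -1.174946)
phase 2: p=0.1461, T=0.405, ωT=1.339335, cosh=2.039262, sinh=1.777242; start (x,ẋ)=(-0.375269, -1.174946) → end (x,ẋ)=(-1.548546, -5.460289)

x = -1.5485, ẋ = -5.4603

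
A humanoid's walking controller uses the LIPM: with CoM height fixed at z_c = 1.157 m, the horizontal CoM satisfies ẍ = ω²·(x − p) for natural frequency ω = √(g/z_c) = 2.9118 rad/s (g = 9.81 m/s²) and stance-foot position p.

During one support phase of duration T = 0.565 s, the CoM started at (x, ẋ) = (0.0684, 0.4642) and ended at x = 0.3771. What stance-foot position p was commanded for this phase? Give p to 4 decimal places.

ωT = 2.9118·0.565 = 1.645167; cosh(ωT) = 2.687428, sinh(ωT) = 2.494447
x(T) = p + (x₀−p)·cosh(ωT) + (ẋ₀/ω)·sinh(ωT) ⇒ p·(1 − cosh) = x(T) − x₀·cosh − (ẋ₀/ω)·sinh
numerator   = 0.3771 − (0.0684)·2.687428 − (0.4642/2.9118)·2.494447 = -0.204386
denominator = 1 − 2.687428 = -1.687428
p = -0.204386 / -1.687428 = 0.1211

p = 0.1211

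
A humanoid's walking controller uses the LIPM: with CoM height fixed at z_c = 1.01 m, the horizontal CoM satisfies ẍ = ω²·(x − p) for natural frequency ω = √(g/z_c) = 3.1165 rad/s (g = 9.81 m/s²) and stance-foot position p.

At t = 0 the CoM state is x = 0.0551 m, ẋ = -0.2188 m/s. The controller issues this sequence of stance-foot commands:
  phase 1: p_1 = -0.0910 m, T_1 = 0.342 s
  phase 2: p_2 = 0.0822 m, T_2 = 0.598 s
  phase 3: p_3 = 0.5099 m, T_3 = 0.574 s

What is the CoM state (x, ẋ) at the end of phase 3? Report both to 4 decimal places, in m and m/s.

phase 1: p=-0.0910, T=0.342, ωT=1.065843, cosh=1.623861, sinh=1.279424; start (x,ẋ)=(0.055100, -0.218800) → end (x,ẋ)=(0.056422, 0.227247)
phase 2: p=0.0822, T=0.598, ωT=1.863667, cosh=3.301219, sinh=3.146117; start (x,ẋ)=(0.056422, 0.227247) → end (x,ẋ)=(0.226507, 0.497440)
phase 3: p=0.5099, T=0.574, ωT=1.788871, cosh=3.074921, sinh=2.907773; start (x,ẋ)=(0.226507, 0.497440) → end (x,ẋ)=(0.102613, -1.038540)

x = 0.1026, ẋ = -1.0385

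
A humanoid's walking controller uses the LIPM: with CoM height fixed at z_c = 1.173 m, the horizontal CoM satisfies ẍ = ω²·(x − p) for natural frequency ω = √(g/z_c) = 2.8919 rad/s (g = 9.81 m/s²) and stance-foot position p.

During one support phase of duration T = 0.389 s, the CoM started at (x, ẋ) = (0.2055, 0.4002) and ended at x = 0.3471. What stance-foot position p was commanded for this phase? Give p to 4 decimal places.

p = 0.2753

ωT = 2.8919·0.389 = 1.124949; cosh(ωT) = 1.702365, sinh(ωT) = 1.377696
x(T) = p + (x₀−p)·cosh(ωT) + (ẋ₀/ω)·sinh(ωT) ⇒ p·(1 − cosh) = x(T) − x₀·cosh − (ẋ₀/ω)·sinh
numerator   = 0.3471 − (0.2055)·1.702365 − (0.4002/2.8919)·1.377696 = -0.193390
denominator = 1 − 1.702365 = -0.702365
p = -0.193390 / -0.702365 = 0.2753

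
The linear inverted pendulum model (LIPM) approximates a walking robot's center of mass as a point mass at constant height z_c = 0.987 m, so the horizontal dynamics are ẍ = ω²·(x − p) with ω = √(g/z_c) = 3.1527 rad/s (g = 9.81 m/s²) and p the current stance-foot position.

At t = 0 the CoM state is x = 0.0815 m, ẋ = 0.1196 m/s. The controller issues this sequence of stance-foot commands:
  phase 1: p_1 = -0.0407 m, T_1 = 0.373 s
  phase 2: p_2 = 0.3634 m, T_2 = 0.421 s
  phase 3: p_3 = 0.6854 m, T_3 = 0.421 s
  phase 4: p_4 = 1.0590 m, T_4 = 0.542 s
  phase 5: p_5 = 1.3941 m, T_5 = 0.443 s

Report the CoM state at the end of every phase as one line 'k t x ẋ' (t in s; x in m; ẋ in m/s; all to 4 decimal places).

1 0.3730 0.2318 0.7772
2 0.7940 0.5300 0.8413
3 1.2150 0.8395 0.8388
4 1.7570 1.1435 0.5435
5 2.2000 1.1836 -0.3336

phase 1: p=-0.0407, T=0.373, ωT=1.175957, cosh=1.774884, sinh=1.466360; start (x,ẋ)=(0.081500, 0.119600) → end (x,ẋ)=(0.231818, 0.777206)
phase 2: p=0.3634, T=0.421, ωT=1.327287, cosh=2.017997, sinh=1.752801; start (x,ẋ)=(0.231818, 0.777206) → end (x,ẋ)=(0.529970, 0.841271)
phase 3: p=0.6854, T=0.421, ωT=1.327287, cosh=2.017997, sinh=1.752801; start (x,ẋ)=(0.529970, 0.841271) → end (x,ẋ)=(0.839463, 0.838768)
phase 4: p=1.0590, T=0.542, ωT=1.708763, cosh=2.851609, sinh=2.670519; start (x,ẋ)=(0.839463, 0.838768) → end (x,ẋ)=(1.143451, 0.543480)
phase 5: p=1.3941, T=0.443, ωT=1.396646, cosh=2.144524, sinh=1.897098; start (x,ẋ)=(1.143451, 0.543480) → end (x,ẋ)=(1.183611, -0.333619)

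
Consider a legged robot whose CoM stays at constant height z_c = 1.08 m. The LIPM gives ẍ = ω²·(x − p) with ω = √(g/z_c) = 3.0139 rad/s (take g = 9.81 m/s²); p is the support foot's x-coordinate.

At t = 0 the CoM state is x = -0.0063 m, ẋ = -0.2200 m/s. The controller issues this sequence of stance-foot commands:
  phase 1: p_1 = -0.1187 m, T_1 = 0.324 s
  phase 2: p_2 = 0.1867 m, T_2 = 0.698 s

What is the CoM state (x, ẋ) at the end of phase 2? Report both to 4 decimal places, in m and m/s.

phase 1: p=-0.1187, T=0.324, ωT=0.976504, cosh=1.515891, sinh=1.139265; start (x,ẋ)=(-0.006300, -0.220000) → end (x,ẋ)=(-0.031475, 0.052444)
phase 2: p=0.1867, T=0.698, ωT=2.103702, cosh=4.159231, sinh=4.037227; start (x,ẋ)=(-0.031475, 0.052444) → end (x,ẋ)=(-0.650488, -2.436578)

x = -0.6505, ẋ = -2.4366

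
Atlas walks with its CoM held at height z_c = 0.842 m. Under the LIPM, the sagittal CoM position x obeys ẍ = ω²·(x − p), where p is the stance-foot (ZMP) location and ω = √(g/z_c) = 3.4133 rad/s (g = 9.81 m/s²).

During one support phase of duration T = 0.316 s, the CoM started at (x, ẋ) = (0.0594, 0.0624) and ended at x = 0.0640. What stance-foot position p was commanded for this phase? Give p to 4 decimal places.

p = 0.0893

ωT = 3.4133·0.316 = 1.078603; cosh(ωT) = 1.640319, sinh(ωT) = 1.300249
x(T) = p + (x₀−p)·cosh(ωT) + (ẋ₀/ω)·sinh(ωT) ⇒ p·(1 − cosh) = x(T) − x₀·cosh − (ẋ₀/ω)·sinh
numerator   = 0.0640 − (0.0594)·1.640319 − (0.0624/3.4133)·1.300249 = -0.057205
denominator = 1 − 1.640319 = -0.640319
p = -0.057205 / -0.640319 = 0.0893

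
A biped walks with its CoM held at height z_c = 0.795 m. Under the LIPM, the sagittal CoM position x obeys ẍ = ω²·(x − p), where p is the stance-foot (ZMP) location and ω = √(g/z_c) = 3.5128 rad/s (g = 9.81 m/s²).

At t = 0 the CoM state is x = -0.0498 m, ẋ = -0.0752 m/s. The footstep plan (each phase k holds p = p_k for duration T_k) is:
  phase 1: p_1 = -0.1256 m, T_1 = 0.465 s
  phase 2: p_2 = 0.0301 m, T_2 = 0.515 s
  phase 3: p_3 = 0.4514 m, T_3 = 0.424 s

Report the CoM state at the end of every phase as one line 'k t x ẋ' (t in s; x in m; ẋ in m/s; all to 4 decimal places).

1 0.4650 0.0232 0.4559
2 0.9800 0.3940 1.3569
3 1.4040 1.1305 2.7369

phase 1: p=-0.1256, T=0.465, ωT=1.633452, cosh=2.658389, sinh=2.463135; start (x,ẋ)=(-0.049800, -0.075200) → end (x,ẋ)=(0.023177, 0.455949)
phase 2: p=0.0301, T=0.515, ωT=1.809092, cosh=3.134352, sinh=2.970549; start (x,ẋ)=(0.023177, 0.455949) → end (x,ẋ)=(0.393966, 1.356857)
phase 3: p=0.4514, T=0.424, ωT=1.489427, cosh=2.330028, sinh=2.104526; start (x,ẋ)=(0.393966, 1.356857) → end (x,ẋ)=(1.130473, 2.736918)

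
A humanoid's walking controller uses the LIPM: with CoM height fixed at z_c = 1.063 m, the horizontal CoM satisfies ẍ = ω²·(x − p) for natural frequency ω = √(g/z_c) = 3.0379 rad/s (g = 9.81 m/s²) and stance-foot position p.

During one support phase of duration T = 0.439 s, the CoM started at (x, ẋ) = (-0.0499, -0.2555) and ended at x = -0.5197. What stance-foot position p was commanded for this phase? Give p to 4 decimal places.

p = 0.2623

ωT = 3.0379·0.439 = 1.333638; cosh(ωT) = 2.029171, sinh(ωT) = 1.765654
x(T) = p + (x₀−p)·cosh(ωT) + (ẋ₀/ω)·sinh(ωT) ⇒ p·(1 − cosh) = x(T) − x₀·cosh − (ẋ₀/ω)·sinh
numerator   = -0.5197 − (-0.0499)·2.029171 − (-0.2555/3.0379)·1.765654 = -0.269946
denominator = 1 − 2.029171 = -1.029171
p = -0.269946 / -1.029171 = 0.2623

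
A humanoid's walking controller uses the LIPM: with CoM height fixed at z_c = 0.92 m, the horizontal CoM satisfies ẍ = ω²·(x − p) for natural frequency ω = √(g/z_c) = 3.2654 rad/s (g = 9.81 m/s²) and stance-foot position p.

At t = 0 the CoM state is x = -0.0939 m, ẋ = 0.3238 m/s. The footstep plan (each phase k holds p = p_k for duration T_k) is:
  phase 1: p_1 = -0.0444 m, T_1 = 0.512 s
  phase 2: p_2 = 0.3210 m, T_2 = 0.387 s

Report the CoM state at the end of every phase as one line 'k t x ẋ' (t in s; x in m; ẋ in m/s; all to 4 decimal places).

1 0.5120 0.0738 0.4771
2 0.8990 0.0866 -0.4026

phase 1: p=-0.0444, T=0.512, ωT=1.671885, cosh=2.755041, sinh=2.567149; start (x,ẋ)=(-0.093900, 0.323800) → end (x,ẋ)=(0.073786, 0.477135)
phase 2: p=0.3210, T=0.387, ωT=1.263710, cosh=1.910564, sinh=1.627960; start (x,ẋ)=(0.073786, 0.477135) → end (x,ẋ)=(0.086557, -0.402576)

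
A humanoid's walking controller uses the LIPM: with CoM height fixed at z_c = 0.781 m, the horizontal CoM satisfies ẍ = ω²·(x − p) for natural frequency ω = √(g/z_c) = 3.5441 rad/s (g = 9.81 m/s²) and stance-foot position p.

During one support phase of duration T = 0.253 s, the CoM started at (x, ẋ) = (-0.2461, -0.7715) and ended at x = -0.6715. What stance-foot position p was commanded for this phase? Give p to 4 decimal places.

ωT = 3.5441·0.253 = 0.896657; cosh(ωT) = 1.429663, sinh(ωT) = 1.021732
x(T) = p + (x₀−p)·cosh(ωT) + (ẋ₀/ω)·sinh(ωT) ⇒ p·(1 − cosh) = x(T) − x₀·cosh − (ẋ₀/ω)·sinh
numerator   = -0.6715 − (-0.2461)·1.429663 − (-0.7715/3.5441)·1.021732 = -0.097243
denominator = 1 − 1.429663 = -0.429663
p = -0.097243 / -0.429663 = 0.2263

p = 0.2263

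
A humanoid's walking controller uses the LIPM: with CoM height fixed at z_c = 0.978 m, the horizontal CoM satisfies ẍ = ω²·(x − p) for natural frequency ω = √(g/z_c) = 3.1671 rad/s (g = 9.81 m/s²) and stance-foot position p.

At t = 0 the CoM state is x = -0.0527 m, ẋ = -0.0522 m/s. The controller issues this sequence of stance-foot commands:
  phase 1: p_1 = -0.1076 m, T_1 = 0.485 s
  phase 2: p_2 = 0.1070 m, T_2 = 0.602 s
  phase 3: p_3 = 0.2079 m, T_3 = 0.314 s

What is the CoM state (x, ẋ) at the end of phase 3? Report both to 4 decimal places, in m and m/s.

x = -0.2810, ẋ = -1.3956

phase 1: p=-0.1076, T=0.485, ωT=1.536043, cosh=2.430701, sinh=2.215470; start (x,ẋ)=(-0.052700, -0.052200) → end (x,ẋ)=(-0.010670, 0.258330)
phase 2: p=0.1070, T=0.602, ωT=1.906594, cosh=3.439357, sinh=3.290771; start (x,ẋ)=(-0.010670, 0.258330) → end (x,ẋ)=(-0.029291, -0.337891)
phase 3: p=0.2079, T=0.314, ωT=0.994469, cosh=1.536605, sinh=1.166685; start (x,ẋ)=(-0.029291, -0.337891) → end (x,ẋ)=(-0.281040, -1.395628)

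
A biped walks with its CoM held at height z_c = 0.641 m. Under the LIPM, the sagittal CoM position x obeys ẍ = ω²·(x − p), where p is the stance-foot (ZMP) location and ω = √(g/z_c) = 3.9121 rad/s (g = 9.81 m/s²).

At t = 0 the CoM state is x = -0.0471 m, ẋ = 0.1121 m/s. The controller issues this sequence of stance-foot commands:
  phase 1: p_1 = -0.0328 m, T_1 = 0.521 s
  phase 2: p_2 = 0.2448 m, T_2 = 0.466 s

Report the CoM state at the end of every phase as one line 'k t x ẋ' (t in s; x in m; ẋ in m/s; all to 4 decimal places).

1 0.5210 0.0195 0.2265
2 0.9870 -0.2962 -1.9376

phase 1: p=-0.0328, T=0.521, ωT=2.038204, cosh=3.903536, sinh=3.773274; start (x,ẋ)=(-0.047100, 0.112100) → end (x,ẋ)=(0.019501, 0.226498)
phase 2: p=0.2448, T=0.466, ωT=1.823039, cosh=3.176087, sinh=3.014553; start (x,ẋ)=(0.019501, 0.226498) → end (x,ẋ)=(-0.296235, -1.937621)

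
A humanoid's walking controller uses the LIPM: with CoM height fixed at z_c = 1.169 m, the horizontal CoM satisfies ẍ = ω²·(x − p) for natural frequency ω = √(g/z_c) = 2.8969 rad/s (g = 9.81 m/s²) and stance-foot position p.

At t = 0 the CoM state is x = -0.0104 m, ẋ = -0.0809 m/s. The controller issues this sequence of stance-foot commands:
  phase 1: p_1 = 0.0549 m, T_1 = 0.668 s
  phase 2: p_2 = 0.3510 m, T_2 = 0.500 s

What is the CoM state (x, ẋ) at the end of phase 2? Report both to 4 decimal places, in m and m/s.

x = -1.6886, ẋ = -5.7032

phase 1: p=0.0549, T=0.668, ωT=1.935129, cosh=3.534672, sinh=3.390267; start (x,ẋ)=(-0.010400, -0.080900) → end (x,ẋ)=(-0.270592, -0.927283)
phase 2: p=0.3510, T=0.500, ωT=1.448450, cosh=2.245723, sinh=2.010789; start (x,ẋ)=(-0.270592, -0.927283) → end (x,ẋ)=(-1.688567, -5.703229)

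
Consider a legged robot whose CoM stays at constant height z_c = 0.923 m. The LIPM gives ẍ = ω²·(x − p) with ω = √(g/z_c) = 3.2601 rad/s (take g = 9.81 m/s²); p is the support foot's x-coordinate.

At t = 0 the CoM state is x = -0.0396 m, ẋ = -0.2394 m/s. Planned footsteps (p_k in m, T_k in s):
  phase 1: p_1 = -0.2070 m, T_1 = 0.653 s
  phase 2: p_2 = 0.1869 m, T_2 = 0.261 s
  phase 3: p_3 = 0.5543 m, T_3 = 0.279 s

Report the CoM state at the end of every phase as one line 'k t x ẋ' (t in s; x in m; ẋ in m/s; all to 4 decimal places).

phase 1: p=-0.2070, T=0.653, ωT=2.128845, cosh=4.262065, sinh=4.143091; start (x,ẋ)=(-0.039600, -0.239400) → end (x,ẋ)=(0.202229, 1.240715)
phase 2: p=0.1869, T=0.261, ωT=0.850886, cosh=1.384379, sinh=0.957342; start (x,ẋ)=(0.202229, 1.240715) → end (x,ẋ)=(0.572462, 1.765461)
phase 3: p=0.5543, T=0.279, ωT=0.909568, cosh=1.442974, sinh=1.040276; start (x,ẋ)=(0.572462, 1.765461) → end (x,ẋ)=(1.143854, 2.609108)

1 0.6530 0.2022 1.2407
2 0.9140 0.5725 1.7655
3 1.1930 1.1439 2.6091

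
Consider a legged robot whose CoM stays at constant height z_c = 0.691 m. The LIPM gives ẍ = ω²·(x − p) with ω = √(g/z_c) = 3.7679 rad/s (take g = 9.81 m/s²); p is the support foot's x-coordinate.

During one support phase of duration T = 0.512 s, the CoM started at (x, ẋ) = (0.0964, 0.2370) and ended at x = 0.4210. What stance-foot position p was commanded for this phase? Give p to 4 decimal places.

ωT = 3.7679·0.512 = 1.929165; cosh(ωT) = 3.514514, sinh(ωT) = 3.369245
x(T) = p + (x₀−p)·cosh(ωT) + (ẋ₀/ω)·sinh(ωT) ⇒ p·(1 − cosh) = x(T) − x₀·cosh − (ẋ₀/ω)·sinh
numerator   = 0.4210 − (0.0964)·3.514514 − (0.2370/3.7679)·3.369245 = -0.129724
denominator = 1 − 3.514514 = -2.514514
p = -0.129724 / -2.514514 = 0.0516

p = 0.0516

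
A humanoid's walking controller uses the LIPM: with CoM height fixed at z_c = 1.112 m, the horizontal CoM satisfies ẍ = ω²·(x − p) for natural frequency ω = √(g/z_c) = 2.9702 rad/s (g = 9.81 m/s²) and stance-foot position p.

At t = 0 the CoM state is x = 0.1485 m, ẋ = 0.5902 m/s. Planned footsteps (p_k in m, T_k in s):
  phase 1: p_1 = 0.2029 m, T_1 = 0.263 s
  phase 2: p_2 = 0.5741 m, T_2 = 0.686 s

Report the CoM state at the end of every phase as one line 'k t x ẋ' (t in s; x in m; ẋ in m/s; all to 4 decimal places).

1 0.2630 0.3025 0.6402
2 0.9490 0.3274 -0.5441

phase 1: p=0.2029, T=0.263, ωT=0.781163, cosh=1.320942, sinh=0.863068; start (x,ẋ)=(0.148500, 0.590200) → end (x,ẋ)=(0.302539, 0.640166)
phase 2: p=0.5741, T=0.686, ωT=2.037557, cosh=3.901096, sinh=3.770749; start (x,ẋ)=(0.302539, 0.640166) → end (x,ẋ)=(0.327421, -0.544105)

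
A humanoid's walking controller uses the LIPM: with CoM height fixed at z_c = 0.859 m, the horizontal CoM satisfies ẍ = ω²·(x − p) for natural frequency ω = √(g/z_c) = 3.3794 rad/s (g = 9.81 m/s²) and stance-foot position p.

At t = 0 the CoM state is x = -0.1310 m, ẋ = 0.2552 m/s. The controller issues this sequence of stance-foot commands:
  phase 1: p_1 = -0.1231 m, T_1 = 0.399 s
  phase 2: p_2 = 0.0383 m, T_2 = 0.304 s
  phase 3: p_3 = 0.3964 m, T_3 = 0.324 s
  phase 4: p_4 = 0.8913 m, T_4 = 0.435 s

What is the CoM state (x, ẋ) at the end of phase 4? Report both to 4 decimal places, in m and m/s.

phase 1: p=-0.1231, T=0.399, ωT=1.348381, cosh=2.055422, sinh=1.795762; start (x,ẋ)=(-0.131000, 0.255200) → end (x,ẋ)=(-0.003728, 0.476602)
phase 2: p=0.0383, T=0.304, ωT=1.027338, cosh=1.575788, sinh=1.217830; start (x,ẋ)=(-0.003728, 0.476602) → end (x,ẋ)=(0.143824, 0.578054)
phase 3: p=0.3964, T=0.324, ωT=1.094926, cosh=1.661762, sinh=1.327198; start (x,ẋ)=(0.143824, 0.578054) → end (x,ẋ)=(0.203700, -0.172246)
phase 4: p=0.8913, T=0.435, ωT=1.470039, cosh=2.289661, sinh=2.059744; start (x,ẋ)=(0.203700, -0.172246) → end (x,ẋ)=(-0.788056, -5.180565)

x = -0.7881, ẋ = -5.1806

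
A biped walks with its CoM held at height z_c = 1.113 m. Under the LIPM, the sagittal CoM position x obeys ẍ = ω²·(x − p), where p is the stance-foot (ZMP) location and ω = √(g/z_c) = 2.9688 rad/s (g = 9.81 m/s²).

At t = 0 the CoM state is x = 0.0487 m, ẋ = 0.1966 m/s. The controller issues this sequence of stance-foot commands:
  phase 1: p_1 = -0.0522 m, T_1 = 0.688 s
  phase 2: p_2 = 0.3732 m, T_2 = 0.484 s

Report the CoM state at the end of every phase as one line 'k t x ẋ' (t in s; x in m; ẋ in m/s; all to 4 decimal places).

phase 1: p=-0.0522, T=0.688, ωT=2.042534, cosh=3.919912, sinh=3.790213; start (x,ẋ)=(0.048700, 0.196600) → end (x,ẋ)=(0.594315, 1.906020)
phase 2: p=0.3732, T=0.484, ωT=1.436899, cosh=2.222646, sinh=1.984982; start (x,ẋ)=(0.594315, 1.906020) → end (x,ẋ)=(2.139053, 5.539441)

1 0.6880 0.5943 1.9060
2 1.1720 2.1391 5.5394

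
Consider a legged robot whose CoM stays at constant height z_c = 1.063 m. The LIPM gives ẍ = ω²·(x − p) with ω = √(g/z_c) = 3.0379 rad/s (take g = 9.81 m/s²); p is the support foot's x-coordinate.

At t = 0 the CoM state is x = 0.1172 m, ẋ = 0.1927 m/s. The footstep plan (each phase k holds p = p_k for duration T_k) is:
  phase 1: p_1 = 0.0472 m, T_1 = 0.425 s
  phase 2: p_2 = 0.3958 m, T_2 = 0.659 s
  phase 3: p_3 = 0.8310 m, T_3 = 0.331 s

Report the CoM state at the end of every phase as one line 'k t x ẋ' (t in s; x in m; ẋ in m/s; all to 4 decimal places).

1 0.4250 0.2907 0.7344
2 1.0840 0.8783 1.6081
3 1.4150 1.5309 2.6620

phase 1: p=0.0472, T=0.425, ωT=1.291108, cosh=1.955889, sinh=1.680923; start (x,ẋ)=(0.117200, 0.192700) → end (x,ẋ)=(0.290737, 0.734353)
phase 2: p=0.3958, T=0.659, ωT=2.001976, cosh=3.769370, sinh=3.634302; start (x,ẋ)=(0.290737, 0.734353) → end (x,ẋ)=(0.878299, 1.608080)
phase 3: p=0.8310, T=0.331, ωT=1.005545, cosh=1.549621, sinh=1.183776; start (x,ẋ)=(0.878299, 1.608080) → end (x,ẋ)=(1.530914, 2.662009)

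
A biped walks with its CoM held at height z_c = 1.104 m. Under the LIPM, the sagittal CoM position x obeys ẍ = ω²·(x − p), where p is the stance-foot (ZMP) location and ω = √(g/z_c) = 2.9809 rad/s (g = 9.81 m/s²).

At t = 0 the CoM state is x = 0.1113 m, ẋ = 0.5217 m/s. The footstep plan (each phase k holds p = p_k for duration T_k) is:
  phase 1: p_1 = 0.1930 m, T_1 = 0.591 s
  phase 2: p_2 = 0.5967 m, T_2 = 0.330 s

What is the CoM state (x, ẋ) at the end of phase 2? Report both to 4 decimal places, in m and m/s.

x = 0.6997, ẋ = 0.8061

phase 1: p=0.1930, T=0.591, ωT=1.761712, cosh=2.997073, sinh=2.825323; start (x,ẋ)=(0.111300, 0.521700) → end (x,ẋ)=(0.442611, 0.875495)
phase 2: p=0.5967, T=0.330, ωT=0.983697, cosh=1.524126, sinh=1.150199; start (x,ẋ)=(0.442611, 0.875495) → end (x,ẋ)=(0.699664, 0.806050)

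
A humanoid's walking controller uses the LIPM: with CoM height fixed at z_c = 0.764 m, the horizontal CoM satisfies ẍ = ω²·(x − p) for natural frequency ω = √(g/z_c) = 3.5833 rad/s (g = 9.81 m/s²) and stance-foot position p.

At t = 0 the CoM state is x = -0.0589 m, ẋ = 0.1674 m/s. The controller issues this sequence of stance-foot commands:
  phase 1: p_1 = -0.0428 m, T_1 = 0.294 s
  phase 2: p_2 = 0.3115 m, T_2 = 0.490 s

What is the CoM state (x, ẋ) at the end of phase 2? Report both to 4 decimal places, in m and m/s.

phase 1: p=-0.0428, T=0.294, ωT=1.053490, cosh=1.608180, sinh=1.259462; start (x,ẋ)=(-0.058900, 0.167400) → end (x,ẋ)=(-0.009854, 0.196550)
phase 2: p=0.3115, T=0.490, ωT=1.755817, cosh=2.980470, sinh=2.807704; start (x,ẋ)=(-0.009854, 0.196550) → end (x,ẋ)=(-0.492278, -2.647281)

x = -0.4923, ẋ = -2.6473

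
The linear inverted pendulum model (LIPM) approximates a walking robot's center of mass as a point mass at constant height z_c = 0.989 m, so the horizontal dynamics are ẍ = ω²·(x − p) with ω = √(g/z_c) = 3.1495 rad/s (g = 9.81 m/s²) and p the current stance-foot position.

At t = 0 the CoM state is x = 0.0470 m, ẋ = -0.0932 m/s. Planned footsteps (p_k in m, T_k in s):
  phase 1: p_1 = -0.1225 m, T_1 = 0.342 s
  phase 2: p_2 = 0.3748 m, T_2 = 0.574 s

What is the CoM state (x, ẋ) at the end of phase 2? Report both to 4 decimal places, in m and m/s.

phase 1: p=-0.1225, T=0.342, ωT=1.077129, cosh=1.638405, sinh=1.297833; start (x,ẋ)=(0.047000, -0.093200) → end (x,ẋ)=(0.116804, 0.540136)
phase 2: p=0.3748, T=0.574, ωT=1.807813, cosh=3.130555, sinh=2.966543; start (x,ẋ)=(0.116804, 0.540136) → end (x,ẋ)=(0.075889, -0.719562)

x = 0.0759, ẋ = -0.7196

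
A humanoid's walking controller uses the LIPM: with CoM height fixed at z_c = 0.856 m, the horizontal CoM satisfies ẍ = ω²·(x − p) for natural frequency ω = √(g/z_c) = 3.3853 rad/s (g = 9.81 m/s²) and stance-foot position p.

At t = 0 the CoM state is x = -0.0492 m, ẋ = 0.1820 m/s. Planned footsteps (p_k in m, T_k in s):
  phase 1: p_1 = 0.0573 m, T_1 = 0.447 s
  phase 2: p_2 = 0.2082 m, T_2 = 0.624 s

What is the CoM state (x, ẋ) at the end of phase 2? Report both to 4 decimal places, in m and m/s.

phase 1: p=0.0573, T=0.447, ωT=1.513229, cosh=2.380785, sinh=2.160587; start (x,ẋ)=(-0.049200, 0.182000) → end (x,ẋ)=(-0.080096, -0.345663)
phase 2: p=0.2082, T=0.624, ωT=2.112427, cosh=4.194615, sinh=4.073671; start (x,ẋ)=(-0.080096, -0.345663) → end (x,ẋ)=(-1.417043, -5.425704)

x = -1.4170, ẋ = -5.4257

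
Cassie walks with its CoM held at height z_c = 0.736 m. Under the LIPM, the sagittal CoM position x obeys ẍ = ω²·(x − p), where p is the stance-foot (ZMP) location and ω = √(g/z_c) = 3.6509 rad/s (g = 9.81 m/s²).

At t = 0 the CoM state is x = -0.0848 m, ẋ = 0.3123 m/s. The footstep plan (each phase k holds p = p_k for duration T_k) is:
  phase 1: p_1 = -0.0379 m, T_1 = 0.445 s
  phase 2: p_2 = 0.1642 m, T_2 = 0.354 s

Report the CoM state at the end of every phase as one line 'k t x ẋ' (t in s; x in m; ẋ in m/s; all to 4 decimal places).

1 0.4450 0.0471 0.4057
2 0.7990 0.1221 0.0749

phase 1: p=-0.0379, T=0.445, ωT=1.624650, cosh=2.636812, sinh=2.439832; start (x,ẋ)=(-0.084800, 0.312300) → end (x,ẋ)=(0.047138, 0.405711)
phase 2: p=0.1642, T=0.354, ωT=1.292419, cosh=1.958095, sinh=1.683489; start (x,ẋ)=(0.047138, 0.405711) → end (x,ẋ)=(0.122061, 0.074929)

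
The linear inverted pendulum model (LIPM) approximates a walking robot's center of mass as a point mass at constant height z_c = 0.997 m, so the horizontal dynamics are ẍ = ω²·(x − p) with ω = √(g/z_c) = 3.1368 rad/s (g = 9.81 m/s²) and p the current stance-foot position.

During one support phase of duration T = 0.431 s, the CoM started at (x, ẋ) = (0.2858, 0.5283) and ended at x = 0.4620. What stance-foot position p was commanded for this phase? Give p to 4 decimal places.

p = 0.4059

ωT = 3.1368·0.431 = 1.351961; cosh(ωT) = 2.061865, sinh(ωT) = 1.803132
x(T) = p + (x₀−p)·cosh(ωT) + (ẋ₀/ω)·sinh(ωT) ⇒ p·(1 − cosh) = x(T) − x₀·cosh − (ẋ₀/ω)·sinh
numerator   = 0.4620 − (0.2858)·2.061865 − (0.5283/3.1368)·1.803132 = -0.430964
denominator = 1 − 2.061865 = -1.061865
p = -0.430964 / -1.061865 = 0.4059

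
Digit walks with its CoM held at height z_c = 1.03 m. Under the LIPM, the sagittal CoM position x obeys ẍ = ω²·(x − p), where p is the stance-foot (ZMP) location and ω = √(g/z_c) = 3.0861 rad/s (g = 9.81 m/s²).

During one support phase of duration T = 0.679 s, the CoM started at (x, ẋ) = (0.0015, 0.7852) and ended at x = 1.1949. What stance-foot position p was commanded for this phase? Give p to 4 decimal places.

ωT = 3.0861·0.679 = 2.095462; cosh(ωT) = 4.126104, sinh(ωT) = 4.003091
x(T) = p + (x₀−p)·cosh(ωT) + (ẋ₀/ω)·sinh(ωT) ⇒ p·(1 − cosh) = x(T) − x₀·cosh − (ẋ₀/ω)·sinh
numerator   = 1.1949 − (0.0015)·4.126104 − (0.7852/3.0861)·4.003091 = 0.170200
denominator = 1 − 4.126104 = -3.126104
p = 0.170200 / -3.126104 = -0.0544

p = -0.0544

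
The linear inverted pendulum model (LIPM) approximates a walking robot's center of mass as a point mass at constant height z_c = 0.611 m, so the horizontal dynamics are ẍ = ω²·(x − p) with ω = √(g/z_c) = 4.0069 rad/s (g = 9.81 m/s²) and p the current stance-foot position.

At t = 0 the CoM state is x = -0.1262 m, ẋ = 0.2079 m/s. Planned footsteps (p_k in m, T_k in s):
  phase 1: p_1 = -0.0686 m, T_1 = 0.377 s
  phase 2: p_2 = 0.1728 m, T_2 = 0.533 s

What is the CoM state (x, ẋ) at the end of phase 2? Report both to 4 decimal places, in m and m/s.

phase 1: p=-0.0686, T=0.377, ωT=1.510601, cosh=2.375115, sinh=2.154338; start (x,ẋ)=(-0.126200, 0.207900) → end (x,ẋ)=(-0.093628, -0.003429)
phase 2: p=0.1728, T=0.533, ωT=2.135678, cosh=4.290472, sinh=4.172308; start (x,ẋ)=(-0.093628, -0.003429) → end (x,ẋ)=(-0.973872, -4.468857)

x = -0.9739, ẋ = -4.4689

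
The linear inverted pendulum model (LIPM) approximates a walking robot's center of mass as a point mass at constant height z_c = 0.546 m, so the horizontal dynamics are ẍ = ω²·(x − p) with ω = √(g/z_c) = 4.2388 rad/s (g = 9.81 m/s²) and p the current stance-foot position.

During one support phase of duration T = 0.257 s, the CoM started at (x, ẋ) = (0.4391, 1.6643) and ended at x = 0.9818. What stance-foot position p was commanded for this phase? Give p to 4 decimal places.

ωT = 4.2388·0.257 = 1.089372; cosh(ωT) = 1.654417, sinh(ωT) = 1.317989
x(T) = p + (x₀−p)·cosh(ωT) + (ẋ₀/ω)·sinh(ωT) ⇒ p·(1 − cosh) = x(T) − x₀·cosh − (ẋ₀/ω)·sinh
numerator   = 0.9818 − (0.4391)·1.654417 − (1.6643/4.2388)·1.317989 = -0.262143
denominator = 1 − 1.654417 = -0.654417
p = -0.262143 / -0.654417 = 0.4006

p = 0.4006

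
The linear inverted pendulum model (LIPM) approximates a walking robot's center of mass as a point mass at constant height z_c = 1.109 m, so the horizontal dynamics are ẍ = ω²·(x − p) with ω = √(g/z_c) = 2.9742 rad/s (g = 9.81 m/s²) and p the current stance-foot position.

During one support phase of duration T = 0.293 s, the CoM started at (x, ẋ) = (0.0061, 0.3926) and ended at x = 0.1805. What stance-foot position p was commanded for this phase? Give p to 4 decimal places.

p = -0.1033

ωT = 2.9742·0.293 = 0.871441; cosh(ωT) = 1.404350, sinh(ωT) = 0.986002
x(T) = p + (x₀−p)·cosh(ωT) + (ẋ₀/ω)·sinh(ωT) ⇒ p·(1 − cosh) = x(T) − x₀·cosh − (ẋ₀/ω)·sinh
numerator   = 0.1805 − (0.0061)·1.404350 − (0.3926/2.9742)·0.986002 = 0.041779
denominator = 1 − 1.404350 = -0.404350
p = 0.041779 / -0.404350 = -0.1033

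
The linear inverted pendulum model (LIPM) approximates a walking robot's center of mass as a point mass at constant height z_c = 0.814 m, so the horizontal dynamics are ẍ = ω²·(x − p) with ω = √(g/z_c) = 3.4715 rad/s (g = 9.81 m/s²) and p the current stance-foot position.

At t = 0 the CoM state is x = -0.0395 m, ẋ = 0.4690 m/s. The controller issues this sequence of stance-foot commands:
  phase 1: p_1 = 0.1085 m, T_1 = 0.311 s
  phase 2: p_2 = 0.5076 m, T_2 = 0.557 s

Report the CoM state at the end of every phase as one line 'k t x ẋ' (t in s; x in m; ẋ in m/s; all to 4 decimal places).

1 0.3110 0.0414 0.1010
2 0.8680 -1.0393 -5.1214

phase 1: p=0.1085, T=0.311, ωT=1.079636, cosh=1.641664, sinh=1.301945; start (x,ẋ)=(-0.039500, 0.469000) → end (x,ẋ)=(0.041427, 0.101024)
phase 2: p=0.5076, T=0.557, ωT=1.933625, cosh=3.529578, sinh=3.384955; start (x,ẋ)=(0.041427, 0.101024) → end (x,ẋ)=(-1.039289, -5.121370)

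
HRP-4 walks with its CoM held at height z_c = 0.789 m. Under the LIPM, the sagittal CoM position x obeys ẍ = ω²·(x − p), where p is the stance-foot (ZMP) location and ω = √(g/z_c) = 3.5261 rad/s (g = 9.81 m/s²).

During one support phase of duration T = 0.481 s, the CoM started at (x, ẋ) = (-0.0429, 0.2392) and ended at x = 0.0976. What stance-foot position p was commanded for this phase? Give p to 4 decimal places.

ωT = 3.5261·0.481 = 1.696054; cosh(ωT) = 2.817898, sinh(ωT) = 2.634492
x(T) = p + (x₀−p)·cosh(ωT) + (ẋ₀/ω)·sinh(ωT) ⇒ p·(1 − cosh) = x(T) − x₀·cosh − (ẋ₀/ω)·sinh
numerator   = 0.0976 − (-0.0429)·2.817898 − (0.2392/3.5261)·2.634492 = 0.039772
denominator = 1 − 2.817898 = -1.817898
p = 0.039772 / -1.817898 = -0.0219

p = -0.0219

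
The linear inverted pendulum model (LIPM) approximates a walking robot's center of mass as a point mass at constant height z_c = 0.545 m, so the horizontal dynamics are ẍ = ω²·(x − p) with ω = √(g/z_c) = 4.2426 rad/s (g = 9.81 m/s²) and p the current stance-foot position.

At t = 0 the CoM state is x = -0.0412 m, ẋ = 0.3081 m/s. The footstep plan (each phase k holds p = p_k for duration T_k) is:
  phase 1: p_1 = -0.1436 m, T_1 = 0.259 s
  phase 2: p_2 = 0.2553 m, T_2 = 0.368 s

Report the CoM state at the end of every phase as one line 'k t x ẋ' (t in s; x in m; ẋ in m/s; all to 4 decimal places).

1 0.2590 0.1240 1.0930
2 0.6270 0.5153 1.4496

phase 1: p=-0.1436, T=0.259, ωT=1.098833, cosh=1.666962, sinh=1.333702; start (x,ẋ)=(-0.041200, 0.308100) → end (x,ẋ)=(0.123951, 1.093007)
phase 2: p=0.2553, T=0.368, ωT=1.561277, cosh=2.487385, sinh=2.277517; start (x,ẋ)=(0.123951, 1.093007) → end (x,ẋ)=(0.515334, 1.449558)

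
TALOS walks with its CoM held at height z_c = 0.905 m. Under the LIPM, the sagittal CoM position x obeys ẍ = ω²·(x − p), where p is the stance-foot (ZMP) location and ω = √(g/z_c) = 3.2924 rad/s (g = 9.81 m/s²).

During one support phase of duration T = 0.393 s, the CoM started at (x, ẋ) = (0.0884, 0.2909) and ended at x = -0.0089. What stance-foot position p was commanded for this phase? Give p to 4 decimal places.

ωT = 3.2924·0.393 = 1.293913; cosh(ωT) = 1.960613, sinh(ωT) = 1.686417
x(T) = p + (x₀−p)·cosh(ωT) + (ẋ₀/ω)·sinh(ωT) ⇒ p·(1 − cosh) = x(T) − x₀·cosh − (ẋ₀/ω)·sinh
numerator   = -0.0089 − (0.0884)·1.960613 − (0.2909/3.2924)·1.686417 = -0.331222
denominator = 1 − 1.960613 = -0.960613
p = -0.331222 / -0.960613 = 0.3448

p = 0.3448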